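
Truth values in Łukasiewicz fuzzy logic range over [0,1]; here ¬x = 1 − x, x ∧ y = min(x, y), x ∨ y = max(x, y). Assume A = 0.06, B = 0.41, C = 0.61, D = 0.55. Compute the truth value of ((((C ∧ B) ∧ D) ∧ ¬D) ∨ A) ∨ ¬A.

0.94

C ∧ B = min(0.61, 0.41) = 0.41
(C ∧ B) ∧ D = min(0.41, 0.55) = 0.41
¬D = 1 − 0.55 = 0.45
((C ∧ B) ∧ D) ∧ ¬D = min(0.41, 0.45) = 0.41
(((C ∧ B) ∧ D) ∧ ¬D) ∨ A = max(0.41, 0.06) = 0.41
¬A = 1 − 0.06 = 0.94
((((C ∧ B) ∧ D) ∧ ¬D) ∨ A) ∨ ¬A = max(0.41, 0.94) = 0.94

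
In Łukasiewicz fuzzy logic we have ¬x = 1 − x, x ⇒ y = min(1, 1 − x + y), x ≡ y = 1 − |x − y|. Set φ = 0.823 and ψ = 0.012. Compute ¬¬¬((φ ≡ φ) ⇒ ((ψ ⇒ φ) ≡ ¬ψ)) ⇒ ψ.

1.000

φ ≡ φ = 1 − |0.823 − 0.823| = 1 − 0.000 = 1.000
ψ ⇒ φ = min(1, 1 − 0.012 + 0.823) = min(1, 1.811) = 1.000
¬ψ = 1 − 0.012 = 0.988
(ψ ⇒ φ) ≡ ¬ψ = 1 − |1.000 − 0.988| = 1 − 0.012 = 0.988
(φ ≡ φ) ⇒ ((ψ ⇒ φ) ≡ ¬ψ) = min(1, 1 − 1.000 + 0.988) = min(1, 0.988) = 0.988
¬((φ ≡ φ) ⇒ ((ψ ⇒ φ) ≡ ¬ψ)) = 1 − 0.988 = 0.012
¬¬((φ ≡ φ) ⇒ ((ψ ⇒ φ) ≡ ¬ψ)) = 1 − 0.012 = 0.988
¬¬¬((φ ≡ φ) ⇒ ((ψ ⇒ φ) ≡ ¬ψ)) = 1 − 0.988 = 0.012
¬¬¬((φ ≡ φ) ⇒ ((ψ ⇒ φ) ≡ ¬ψ)) ⇒ ψ = min(1, 1 − 0.012 + 0.012) = min(1, 1.000) = 1.000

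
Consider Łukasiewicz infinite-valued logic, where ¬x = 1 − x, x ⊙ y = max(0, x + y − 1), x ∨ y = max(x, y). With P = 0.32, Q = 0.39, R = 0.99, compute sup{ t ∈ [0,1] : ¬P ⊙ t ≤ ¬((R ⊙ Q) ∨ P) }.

¬P = 1 − 0.32 = 0.68
So the left factor is ¬P = 0.68.
R ⊙ Q = max(0, 0.99 + 0.39 − 1) = max(0, 0.38) = 0.38
(R ⊙ Q) ∨ P = max(0.38, 0.32) = 0.38
¬((R ⊙ Q) ∨ P) = 1 − 0.38 = 0.62
So the right-hand bound is ¬((R ⊙ Q) ∨ P) = 0.62.
The residuum of the Łukasiewicz t-norm gives the supremum: min(1, 1 − 0.68 + 0.62).
1 − 0.68 + 0.62 = 0.94, so t = min(1, 0.94) = 0.94.
Check: 0.68 ⊙ 0.94 = max(0, 0.62) = 0.62 ≤ 0.62.

0.94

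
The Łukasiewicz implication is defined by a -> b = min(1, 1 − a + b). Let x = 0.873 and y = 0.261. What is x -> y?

0.388

x -> y = min(1, 1 − 0.873 + 0.261) = min(1, 0.388) = 0.388
For comparison, the Gödel implication (1 if a ≤ b else b) would give 0.261.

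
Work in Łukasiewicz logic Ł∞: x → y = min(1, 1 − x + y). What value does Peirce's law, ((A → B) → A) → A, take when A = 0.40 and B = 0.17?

0.77

A → B = min(1, 1 − 0.40 + 0.17) = min(1, 0.77) = 0.77
(A → B) → A = min(1, 1 − 0.77 + 0.40) = min(1, 0.63) = 0.63
((A → B) → A) → A = min(1, 1 − 0.63 + 0.40) = min(1, 0.77) = 0.77
(The value 0.77 < 1 shows this instance is not satisfied; not a Ł∞-tautology in general.)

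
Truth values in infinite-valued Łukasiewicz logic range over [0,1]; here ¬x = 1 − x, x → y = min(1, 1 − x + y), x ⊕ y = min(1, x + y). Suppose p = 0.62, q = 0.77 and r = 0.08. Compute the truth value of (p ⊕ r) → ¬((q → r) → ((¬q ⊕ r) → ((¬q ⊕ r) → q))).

0.30

p ⊕ r = min(1, 0.62 + 0.08) = min(1, 0.70) = 0.70
q → r = min(1, 1 − 0.77 + 0.08) = min(1, 0.31) = 0.31
¬q = 1 − 0.77 = 0.23
¬q ⊕ r = min(1, 0.23 + 0.08) = min(1, 0.31) = 0.31
(¬q ⊕ r) → q = min(1, 1 − 0.31 + 0.77) = min(1, 1.46) = 1.00
(¬q ⊕ r) → ((¬q ⊕ r) → q) = min(1, 1 − 0.31 + 1.00) = min(1, 1.69) = 1.00
(q → r) → ((¬q ⊕ r) → ((¬q ⊕ r) → q)) = min(1, 1 − 0.31 + 1.00) = min(1, 1.69) = 1.00
¬((q → r) → ((¬q ⊕ r) → ((¬q ⊕ r) → q))) = 1 − 1.00 = 0.00
(p ⊕ r) → ¬((q → r) → ((¬q ⊕ r) → ((¬q ⊕ r) → q))) = min(1, 1 − 0.70 + 0.00) = min(1, 0.30) = 0.30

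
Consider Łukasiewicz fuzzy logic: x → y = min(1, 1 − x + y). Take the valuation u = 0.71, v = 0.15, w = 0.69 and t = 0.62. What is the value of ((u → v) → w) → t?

0.62

u → v = min(1, 1 − 0.71 + 0.15) = min(1, 0.44) = 0.44
(u → v) → w = min(1, 1 − 0.44 + 0.69) = min(1, 1.25) = 1.00
((u → v) → w) → t = min(1, 1 − 1.00 + 0.62) = min(1, 0.62) = 0.62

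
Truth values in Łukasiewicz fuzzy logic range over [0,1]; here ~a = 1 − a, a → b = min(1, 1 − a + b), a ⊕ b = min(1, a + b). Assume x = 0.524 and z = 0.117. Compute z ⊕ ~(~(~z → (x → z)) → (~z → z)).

0.173

~z = 1 − 0.117 = 0.883
x → z = min(1, 1 − 0.524 + 0.117) = min(1, 0.593) = 0.593
~z → (x → z) = min(1, 1 − 0.883 + 0.593) = min(1, 0.710) = 0.710
~(~z → (x → z)) = 1 − 0.710 = 0.290
~z → z = min(1, 1 − 0.883 + 0.117) = min(1, 0.234) = 0.234
~(~z → (x → z)) → (~z → z) = min(1, 1 − 0.290 + 0.234) = min(1, 0.944) = 0.944
~(~(~z → (x → z)) → (~z → z)) = 1 − 0.944 = 0.056
z ⊕ ~(~(~z → (x → z)) → (~z → z)) = min(1, 0.117 + 0.056) = min(1, 0.173) = 0.173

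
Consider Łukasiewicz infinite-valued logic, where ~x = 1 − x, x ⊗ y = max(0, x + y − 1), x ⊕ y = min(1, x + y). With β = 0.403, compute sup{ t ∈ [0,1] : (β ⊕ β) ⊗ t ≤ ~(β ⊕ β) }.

β ⊕ β = min(1, 0.403 + 0.403) = min(1, 0.806) = 0.806
So the left factor is β ⊕ β = 0.806.
~(β ⊕ β) = 1 − 0.806 = 0.194
So the right-hand bound is ~(β ⊕ β) = 0.194.
The residuum of the Łukasiewicz t-norm gives the supremum: min(1, 1 − 0.806 + 0.194).
1 − 0.806 + 0.194 = 0.388, so t = min(1, 0.388) = 0.388.
Check: 0.806 ⊗ 0.388 = max(0, 0.194) = 0.194 ≤ 0.194.

0.388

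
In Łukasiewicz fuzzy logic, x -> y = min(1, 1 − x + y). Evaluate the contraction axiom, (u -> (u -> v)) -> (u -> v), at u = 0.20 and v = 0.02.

u -> v = min(1, 1 − 0.20 + 0.02) = min(1, 0.82) = 0.82
u -> (u -> v) = min(1, 1 − 0.20 + 0.82) = min(1, 1.62) = 1.00
(u -> (u -> v)) -> (u -> v) = min(1, 1 − 1.00 + 0.82) = min(1, 0.82) = 0.82
(The value 0.82 < 1 shows this instance is not satisfied; fails in Ł∞ (the t-norm is not idempotent).)

0.82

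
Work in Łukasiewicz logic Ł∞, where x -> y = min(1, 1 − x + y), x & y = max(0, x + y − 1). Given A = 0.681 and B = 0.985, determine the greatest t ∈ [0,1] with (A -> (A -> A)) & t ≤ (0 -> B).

1.000

A -> A = min(1, 1 − 0.681 + 0.681) = min(1, 1.000) = 1.000
A -> (A -> A) = min(1, 1 − 0.681 + 1.000) = min(1, 1.319) = 1.000
So the left factor is A -> (A -> A) = 1.000.
0 -> B = min(1, 1 − 0.000 + 0.985) = min(1, 1.985) = 1.000
So the right-hand bound is 0 -> B = 1.000.
The residuum of the Łukasiewicz t-norm gives the supremum: min(1, 1 − 1.000 + 1.000).
1 − 1.000 + 1.000 = 1.000, so t = min(1, 1.000) = 1.000.
Check: 1.000 & 1.000 = max(0, 1.000) = 1.000 ≤ 1.000.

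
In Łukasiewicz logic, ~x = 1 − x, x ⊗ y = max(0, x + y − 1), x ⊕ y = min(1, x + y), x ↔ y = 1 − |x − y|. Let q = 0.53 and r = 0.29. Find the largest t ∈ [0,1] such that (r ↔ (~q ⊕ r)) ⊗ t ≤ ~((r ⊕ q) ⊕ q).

0.47

~q = 1 − 0.53 = 0.47
~q ⊕ r = min(1, 0.47 + 0.29) = min(1, 0.76) = 0.76
r ↔ (~q ⊕ r) = 1 − |0.29 − 0.76| = 1 − 0.47 = 0.53
So the left factor is r ↔ (~q ⊕ r) = 0.53.
r ⊕ q = min(1, 0.29 + 0.53) = min(1, 0.82) = 0.82
(r ⊕ q) ⊕ q = min(1, 0.82 + 0.53) = min(1, 1.35) = 1.00
~((r ⊕ q) ⊕ q) = 1 − 1.00 = 0.00
So the right-hand bound is ~((r ⊕ q) ⊕ q) = 0.00.
The residuum of the Łukasiewicz t-norm gives the supremum: min(1, 1 − 0.53 + 0.00).
1 − 0.53 + 0.00 = 0.47, so t = min(1, 0.47) = 0.47.
Check: 0.53 ⊗ 0.47 = max(0, 0.00) = 0.00 ≤ 0.00.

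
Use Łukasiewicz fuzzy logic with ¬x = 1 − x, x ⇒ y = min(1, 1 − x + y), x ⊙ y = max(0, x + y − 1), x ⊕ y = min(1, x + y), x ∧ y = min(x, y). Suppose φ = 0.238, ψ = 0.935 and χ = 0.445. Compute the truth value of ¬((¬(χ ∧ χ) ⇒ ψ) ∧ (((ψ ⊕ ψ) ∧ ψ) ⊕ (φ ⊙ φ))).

0.065

χ ∧ χ = min(0.445, 0.445) = 0.445
¬(χ ∧ χ) = 1 − 0.445 = 0.555
¬(χ ∧ χ) ⇒ ψ = min(1, 1 − 0.555 + 0.935) = min(1, 1.380) = 1.000
ψ ⊕ ψ = min(1, 0.935 + 0.935) = min(1, 1.870) = 1.000
(ψ ⊕ ψ) ∧ ψ = min(1.000, 0.935) = 0.935
φ ⊙ φ = max(0, 0.238 + 0.238 − 1) = max(0, -0.524) = 0.000
((ψ ⊕ ψ) ∧ ψ) ⊕ (φ ⊙ φ) = min(1, 0.935 + 0.000) = min(1, 0.935) = 0.935
(¬(χ ∧ χ) ⇒ ψ) ∧ (((ψ ⊕ ψ) ∧ ψ) ⊕ (φ ⊙ φ)) = min(1.000, 0.935) = 0.935
¬((¬(χ ∧ χ) ⇒ ψ) ∧ (((ψ ⊕ ψ) ∧ ψ) ⊕ (φ ⊙ φ))) = 1 − 0.935 = 0.065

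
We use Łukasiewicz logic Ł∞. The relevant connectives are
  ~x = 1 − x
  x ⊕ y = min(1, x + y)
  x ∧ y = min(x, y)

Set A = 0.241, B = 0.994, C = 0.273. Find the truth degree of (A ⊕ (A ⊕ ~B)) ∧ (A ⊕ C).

0.488

~B = 1 − 0.994 = 0.006
A ⊕ ~B = min(1, 0.241 + 0.006) = min(1, 0.247) = 0.247
A ⊕ (A ⊕ ~B) = min(1, 0.241 + 0.247) = min(1, 0.488) = 0.488
A ⊕ C = min(1, 0.241 + 0.273) = min(1, 0.514) = 0.514
(A ⊕ (A ⊕ ~B)) ∧ (A ⊕ C) = min(0.488, 0.514) = 0.488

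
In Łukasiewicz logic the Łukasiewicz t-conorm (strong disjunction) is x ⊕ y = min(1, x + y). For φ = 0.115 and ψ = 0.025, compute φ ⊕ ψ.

φ ⊕ ψ = min(1, 0.115 + 0.025) = min(1, 0.140) = 0.140
For comparison, the Gödel t-conorm max(x, y) would give 0.115.

0.140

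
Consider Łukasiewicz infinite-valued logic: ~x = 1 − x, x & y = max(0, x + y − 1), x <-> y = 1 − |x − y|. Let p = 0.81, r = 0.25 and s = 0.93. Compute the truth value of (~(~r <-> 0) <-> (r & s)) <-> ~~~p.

0.76

~r = 1 − 0.25 = 0.75
~r <-> 0 = 1 − |0.75 − 0.00| = 1 − 0.75 = 0.25
~(~r <-> 0) = 1 − 0.25 = 0.75
r & s = max(0, 0.25 + 0.93 − 1) = max(0, 0.18) = 0.18
~(~r <-> 0) <-> (r & s) = 1 − |0.75 − 0.18| = 1 − 0.57 = 0.43
~p = 1 − 0.81 = 0.19
~~p = 1 − 0.19 = 0.81
~~~p = 1 − 0.81 = 0.19
(~(~r <-> 0) <-> (r & s)) <-> ~~~p = 1 − |0.43 − 0.19| = 1 − 0.24 = 0.76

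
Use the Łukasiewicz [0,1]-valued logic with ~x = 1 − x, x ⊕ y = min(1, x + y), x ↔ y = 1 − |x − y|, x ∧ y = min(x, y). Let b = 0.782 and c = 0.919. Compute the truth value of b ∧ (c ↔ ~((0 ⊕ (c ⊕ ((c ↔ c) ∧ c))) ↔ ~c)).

0.782

c ↔ c = 1 − |0.919 − 0.919| = 1 − 0.000 = 1.000
(c ↔ c) ∧ c = min(1.000, 0.919) = 0.919
c ⊕ ((c ↔ c) ∧ c) = min(1, 0.919 + 0.919) = min(1, 1.838) = 1.000
0 ⊕ (c ⊕ ((c ↔ c) ∧ c)) = min(1, 0.000 + 1.000) = min(1, 1.000) = 1.000
~c = 1 − 0.919 = 0.081
(0 ⊕ (c ⊕ ((c ↔ c) ∧ c))) ↔ ~c = 1 − |1.000 − 0.081| = 1 − 0.919 = 0.081
~((0 ⊕ (c ⊕ ((c ↔ c) ∧ c))) ↔ ~c) = 1 − 0.081 = 0.919
c ↔ ~((0 ⊕ (c ⊕ ((c ↔ c) ∧ c))) ↔ ~c) = 1 − |0.919 − 0.919| = 1 − 0.000 = 1.000
b ∧ (c ↔ ~((0 ⊕ (c ⊕ ((c ↔ c) ∧ c))) ↔ ~c)) = min(0.782, 1.000) = 0.782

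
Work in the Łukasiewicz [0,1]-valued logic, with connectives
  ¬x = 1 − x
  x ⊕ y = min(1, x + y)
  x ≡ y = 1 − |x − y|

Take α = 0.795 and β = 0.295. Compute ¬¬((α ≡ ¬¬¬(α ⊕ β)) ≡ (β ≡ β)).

0.205

α ⊕ β = min(1, 0.795 + 0.295) = min(1, 1.090) = 1.000
¬(α ⊕ β) = 1 − 1.000 = 0.000
¬¬(α ⊕ β) = 1 − 0.000 = 1.000
¬¬¬(α ⊕ β) = 1 − 1.000 = 0.000
α ≡ ¬¬¬(α ⊕ β) = 1 − |0.795 − 0.000| = 1 − 0.795 = 0.205
β ≡ β = 1 − |0.295 − 0.295| = 1 − 0.000 = 1.000
(α ≡ ¬¬¬(α ⊕ β)) ≡ (β ≡ β) = 1 − |0.205 − 1.000| = 1 − 0.795 = 0.205
¬((α ≡ ¬¬¬(α ⊕ β)) ≡ (β ≡ β)) = 1 − 0.205 = 0.795
¬¬((α ≡ ¬¬¬(α ⊕ β)) ≡ (β ≡ β)) = 1 − 0.795 = 0.205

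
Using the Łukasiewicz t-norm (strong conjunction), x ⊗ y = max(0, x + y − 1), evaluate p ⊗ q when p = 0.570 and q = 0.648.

p ⊗ q = max(0, 0.570 + 0.648 − 1) = max(0, 0.218) = 0.218
For comparison, the Gödel (minimum) t-norm min(x, y) would give 0.570.

0.218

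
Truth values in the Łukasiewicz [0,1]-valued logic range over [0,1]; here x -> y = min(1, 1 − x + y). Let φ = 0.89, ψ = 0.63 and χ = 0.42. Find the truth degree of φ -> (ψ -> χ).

ψ -> χ = min(1, 1 − 0.63 + 0.42) = min(1, 0.79) = 0.79
φ -> (ψ -> χ) = min(1, 1 − 0.89 + 0.79) = min(1, 0.90) = 0.90

0.90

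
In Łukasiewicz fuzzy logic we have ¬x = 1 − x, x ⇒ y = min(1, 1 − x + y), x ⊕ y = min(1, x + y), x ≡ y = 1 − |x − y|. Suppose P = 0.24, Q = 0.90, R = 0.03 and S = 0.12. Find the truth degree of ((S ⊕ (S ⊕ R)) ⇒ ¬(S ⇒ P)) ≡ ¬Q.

S ⊕ R = min(1, 0.12 + 0.03) = min(1, 0.15) = 0.15
S ⊕ (S ⊕ R) = min(1, 0.12 + 0.15) = min(1, 0.27) = 0.27
S ⇒ P = min(1, 1 − 0.12 + 0.24) = min(1, 1.12) = 1.00
¬(S ⇒ P) = 1 − 1.00 = 0.00
(S ⊕ (S ⊕ R)) ⇒ ¬(S ⇒ P) = min(1, 1 − 0.27 + 0.00) = min(1, 0.73) = 0.73
¬Q = 1 − 0.90 = 0.10
((S ⊕ (S ⊕ R)) ⇒ ¬(S ⇒ P)) ≡ ¬Q = 1 − |0.73 − 0.10| = 1 − 0.63 = 0.37

0.37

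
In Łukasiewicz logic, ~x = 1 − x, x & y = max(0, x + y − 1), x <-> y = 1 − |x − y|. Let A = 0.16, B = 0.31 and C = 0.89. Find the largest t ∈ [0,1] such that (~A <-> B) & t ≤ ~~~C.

~A = 1 − 0.16 = 0.84
~A <-> B = 1 − |0.84 − 0.31| = 1 − 0.53 = 0.47
So the left factor is ~A <-> B = 0.47.
~C = 1 − 0.89 = 0.11
~~C = 1 − 0.11 = 0.89
~~~C = 1 − 0.89 = 0.11
So the right-hand bound is ~~~C = 0.11.
The residuum of the Łukasiewicz t-norm gives the supremum: min(1, 1 − 0.47 + 0.11).
1 − 0.47 + 0.11 = 0.64, so t = min(1, 0.64) = 0.64.
Check: 0.47 & 0.64 = max(0, 0.11) = 0.11 ≤ 0.11.

0.64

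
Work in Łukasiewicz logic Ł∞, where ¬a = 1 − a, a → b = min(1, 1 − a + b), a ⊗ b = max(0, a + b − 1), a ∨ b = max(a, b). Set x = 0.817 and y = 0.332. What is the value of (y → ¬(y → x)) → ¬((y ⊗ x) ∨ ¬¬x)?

y → x = min(1, 1 − 0.332 + 0.817) = min(1, 1.485) = 1.000
¬(y → x) = 1 − 1.000 = 0.000
y → ¬(y → x) = min(1, 1 − 0.332 + 0.000) = min(1, 0.668) = 0.668
y ⊗ x = max(0, 0.332 + 0.817 − 1) = max(0, 0.149) = 0.149
¬x = 1 − 0.817 = 0.183
¬¬x = 1 − 0.183 = 0.817
(y ⊗ x) ∨ ¬¬x = max(0.149, 0.817) = 0.817
¬((y ⊗ x) ∨ ¬¬x) = 1 − 0.817 = 0.183
(y → ¬(y → x)) → ¬((y ⊗ x) ∨ ¬¬x) = min(1, 1 − 0.668 + 0.183) = min(1, 0.515) = 0.515

0.515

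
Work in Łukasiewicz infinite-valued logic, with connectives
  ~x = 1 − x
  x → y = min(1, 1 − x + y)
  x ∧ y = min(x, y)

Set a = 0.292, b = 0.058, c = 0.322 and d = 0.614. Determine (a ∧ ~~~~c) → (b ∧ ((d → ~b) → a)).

0.766

~c = 1 − 0.322 = 0.678
~~c = 1 − 0.678 = 0.322
~~~c = 1 − 0.322 = 0.678
~~~~c = 1 − 0.678 = 0.322
a ∧ ~~~~c = min(0.292, 0.322) = 0.292
~b = 1 − 0.058 = 0.942
d → ~b = min(1, 1 − 0.614 + 0.942) = min(1, 1.328) = 1.000
(d → ~b) → a = min(1, 1 − 1.000 + 0.292) = min(1, 0.292) = 0.292
b ∧ ((d → ~b) → a) = min(0.058, 0.292) = 0.058
(a ∧ ~~~~c) → (b ∧ ((d → ~b) → a)) = min(1, 1 − 0.292 + 0.058) = min(1, 0.766) = 0.766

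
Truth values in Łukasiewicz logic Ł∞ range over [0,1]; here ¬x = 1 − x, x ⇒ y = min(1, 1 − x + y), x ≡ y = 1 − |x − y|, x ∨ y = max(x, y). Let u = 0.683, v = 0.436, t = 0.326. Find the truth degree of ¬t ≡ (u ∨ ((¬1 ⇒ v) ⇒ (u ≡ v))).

0.921

¬t = 1 − 0.326 = 0.674
¬1 = 1 − 1.000 = 0.000
¬1 ⇒ v = min(1, 1 − 0.000 + 0.436) = min(1, 1.436) = 1.000
u ≡ v = 1 − |0.683 − 0.436| = 1 − 0.247 = 0.753
(¬1 ⇒ v) ⇒ (u ≡ v) = min(1, 1 − 1.000 + 0.753) = min(1, 0.753) = 0.753
u ∨ ((¬1 ⇒ v) ⇒ (u ≡ v)) = max(0.683, 0.753) = 0.753
¬t ≡ (u ∨ ((¬1 ⇒ v) ⇒ (u ≡ v))) = 1 − |0.674 − 0.753| = 1 − 0.079 = 0.921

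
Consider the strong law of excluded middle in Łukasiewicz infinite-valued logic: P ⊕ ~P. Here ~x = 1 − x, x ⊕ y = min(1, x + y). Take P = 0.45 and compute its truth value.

1.00

~P = 1 − 0.45 = 0.55
P ⊕ ~P = min(1, 0.45 + 0.55) = min(1, 1.00) = 1.00
(As expected: always 1 in Ł∞ since a ⊕ (1−a) = 1.)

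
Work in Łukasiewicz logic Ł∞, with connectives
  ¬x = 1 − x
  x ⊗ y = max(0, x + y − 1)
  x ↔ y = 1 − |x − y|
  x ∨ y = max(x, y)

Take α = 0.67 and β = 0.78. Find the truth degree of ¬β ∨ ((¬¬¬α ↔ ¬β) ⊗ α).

0.56

¬β = 1 − 0.78 = 0.22
¬α = 1 − 0.67 = 0.33
¬¬α = 1 − 0.33 = 0.67
¬¬¬α = 1 − 0.67 = 0.33
¬¬¬α ↔ ¬β = 1 − |0.33 − 0.22| = 1 − 0.11 = 0.89
(¬¬¬α ↔ ¬β) ⊗ α = max(0, 0.89 + 0.67 − 1) = max(0, 0.56) = 0.56
¬β ∨ ((¬¬¬α ↔ ¬β) ⊗ α) = max(0.22, 0.56) = 0.56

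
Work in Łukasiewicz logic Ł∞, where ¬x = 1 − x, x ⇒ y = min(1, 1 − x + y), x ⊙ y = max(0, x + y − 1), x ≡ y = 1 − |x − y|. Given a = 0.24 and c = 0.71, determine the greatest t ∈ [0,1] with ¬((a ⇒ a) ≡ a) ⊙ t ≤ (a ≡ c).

0.77

a ⇒ a = min(1, 1 − 0.24 + 0.24) = min(1, 1.00) = 1.00
(a ⇒ a) ≡ a = 1 − |1.00 − 0.24| = 1 − 0.76 = 0.24
¬((a ⇒ a) ≡ a) = 1 − 0.24 = 0.76
So the left factor is ¬((a ⇒ a) ≡ a) = 0.76.
a ≡ c = 1 − |0.24 − 0.71| = 1 − 0.47 = 0.53
So the right-hand bound is a ≡ c = 0.53.
The residuum of the Łukasiewicz t-norm gives the supremum: min(1, 1 − 0.76 + 0.53).
1 − 0.76 + 0.53 = 0.77, so t = min(1, 0.77) = 0.77.
Check: 0.76 ⊙ 0.77 = max(0, 0.53) = 0.53 ≤ 0.53.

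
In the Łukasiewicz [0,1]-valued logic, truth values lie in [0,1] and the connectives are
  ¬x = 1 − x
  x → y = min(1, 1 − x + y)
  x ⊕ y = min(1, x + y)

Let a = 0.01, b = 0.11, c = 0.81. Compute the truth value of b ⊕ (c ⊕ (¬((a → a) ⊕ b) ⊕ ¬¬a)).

a → a = min(1, 1 − 0.01 + 0.01) = min(1, 1.00) = 1.00
(a → a) ⊕ b = min(1, 1.00 + 0.11) = min(1, 1.11) = 1.00
¬((a → a) ⊕ b) = 1 − 1.00 = 0.00
¬a = 1 − 0.01 = 0.99
¬¬a = 1 − 0.99 = 0.01
¬((a → a) ⊕ b) ⊕ ¬¬a = min(1, 0.00 + 0.01) = min(1, 0.01) = 0.01
c ⊕ (¬((a → a) ⊕ b) ⊕ ¬¬a) = min(1, 0.81 + 0.01) = min(1, 0.82) = 0.82
b ⊕ (c ⊕ (¬((a → a) ⊕ b) ⊕ ¬¬a)) = min(1, 0.11 + 0.82) = min(1, 0.93) = 0.93

0.93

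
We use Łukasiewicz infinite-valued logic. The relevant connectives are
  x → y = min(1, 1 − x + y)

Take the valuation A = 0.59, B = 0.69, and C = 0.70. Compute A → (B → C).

1.00

B → C = min(1, 1 − 0.69 + 0.70) = min(1, 1.01) = 1.00
A → (B → C) = min(1, 1 − 0.59 + 1.00) = min(1, 1.41) = 1.00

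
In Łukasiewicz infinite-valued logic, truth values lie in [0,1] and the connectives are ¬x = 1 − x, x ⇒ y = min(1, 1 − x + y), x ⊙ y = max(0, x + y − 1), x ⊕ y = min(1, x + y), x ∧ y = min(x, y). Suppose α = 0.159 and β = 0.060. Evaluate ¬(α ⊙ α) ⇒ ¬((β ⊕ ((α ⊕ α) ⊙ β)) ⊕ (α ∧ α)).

α ⊙ α = max(0, 0.159 + 0.159 − 1) = max(0, -0.682) = 0.000
¬(α ⊙ α) = 1 − 0.000 = 1.000
α ⊕ α = min(1, 0.159 + 0.159) = min(1, 0.318) = 0.318
(α ⊕ α) ⊙ β = max(0, 0.318 + 0.060 − 1) = max(0, -0.622) = 0.000
β ⊕ ((α ⊕ α) ⊙ β) = min(1, 0.060 + 0.000) = min(1, 0.060) = 0.060
α ∧ α = min(0.159, 0.159) = 0.159
(β ⊕ ((α ⊕ α) ⊙ β)) ⊕ (α ∧ α) = min(1, 0.060 + 0.159) = min(1, 0.219) = 0.219
¬((β ⊕ ((α ⊕ α) ⊙ β)) ⊕ (α ∧ α)) = 1 − 0.219 = 0.781
¬(α ⊙ α) ⇒ ¬((β ⊕ ((α ⊕ α) ⊙ β)) ⊕ (α ∧ α)) = min(1, 1 − 1.000 + 0.781) = min(1, 0.781) = 0.781

0.781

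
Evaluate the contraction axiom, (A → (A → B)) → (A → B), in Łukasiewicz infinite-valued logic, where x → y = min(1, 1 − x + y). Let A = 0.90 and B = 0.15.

A → B = min(1, 1 − 0.90 + 0.15) = min(1, 0.25) = 0.25
A → (A → B) = min(1, 1 − 0.90 + 0.25) = min(1, 0.35) = 0.35
(A → (A → B)) → (A → B) = min(1, 1 − 0.35 + 0.25) = min(1, 0.90) = 0.90
(The value 0.90 < 1 shows this instance is not satisfied; fails in Ł∞ (the t-norm is not idempotent).)

0.90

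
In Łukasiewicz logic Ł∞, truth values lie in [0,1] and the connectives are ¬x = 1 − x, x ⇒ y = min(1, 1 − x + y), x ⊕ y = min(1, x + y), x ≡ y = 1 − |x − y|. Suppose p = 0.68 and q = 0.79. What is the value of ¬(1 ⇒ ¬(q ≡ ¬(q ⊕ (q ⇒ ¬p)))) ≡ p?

0.53

¬p = 1 − 0.68 = 0.32
q ⇒ ¬p = min(1, 1 − 0.79 + 0.32) = min(1, 0.53) = 0.53
q ⊕ (q ⇒ ¬p) = min(1, 0.79 + 0.53) = min(1, 1.32) = 1.00
¬(q ⊕ (q ⇒ ¬p)) = 1 − 1.00 = 0.00
q ≡ ¬(q ⊕ (q ⇒ ¬p)) = 1 − |0.79 − 0.00| = 1 − 0.79 = 0.21
¬(q ≡ ¬(q ⊕ (q ⇒ ¬p))) = 1 − 0.21 = 0.79
1 ⇒ ¬(q ≡ ¬(q ⊕ (q ⇒ ¬p))) = min(1, 1 − 1.00 + 0.79) = min(1, 0.79) = 0.79
¬(1 ⇒ ¬(q ≡ ¬(q ⊕ (q ⇒ ¬p)))) = 1 − 0.79 = 0.21
¬(1 ⇒ ¬(q ≡ ¬(q ⊕ (q ⇒ ¬p)))) ≡ p = 1 − |0.21 − 0.68| = 1 − 0.47 = 0.53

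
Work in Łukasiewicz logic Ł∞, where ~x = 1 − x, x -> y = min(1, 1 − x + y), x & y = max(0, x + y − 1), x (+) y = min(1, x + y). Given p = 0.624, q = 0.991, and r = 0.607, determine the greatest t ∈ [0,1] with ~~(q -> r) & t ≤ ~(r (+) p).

q -> r = min(1, 1 − 0.991 + 0.607) = min(1, 0.616) = 0.616
~(q -> r) = 1 − 0.616 = 0.384
~~(q -> r) = 1 − 0.384 = 0.616
So the left factor is ~~(q -> r) = 0.616.
r (+) p = min(1, 0.607 + 0.624) = min(1, 1.231) = 1.000
~(r (+) p) = 1 − 1.000 = 0.000
So the right-hand bound is ~(r (+) p) = 0.000.
The residuum of the Łukasiewicz t-norm gives the supremum: min(1, 1 − 0.616 + 0.000).
1 − 0.616 + 0.000 = 0.384, so t = min(1, 0.384) = 0.384.
Check: 0.616 & 0.384 = max(0, 0.000) = 0.000 ≤ 0.000.

0.384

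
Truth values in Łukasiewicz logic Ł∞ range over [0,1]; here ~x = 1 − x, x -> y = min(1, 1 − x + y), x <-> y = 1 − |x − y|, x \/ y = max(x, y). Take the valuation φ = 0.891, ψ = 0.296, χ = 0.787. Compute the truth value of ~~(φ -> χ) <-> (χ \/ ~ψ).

0.891

φ -> χ = min(1, 1 − 0.891 + 0.787) = min(1, 0.896) = 0.896
~(φ -> χ) = 1 − 0.896 = 0.104
~~(φ -> χ) = 1 − 0.104 = 0.896
~ψ = 1 − 0.296 = 0.704
χ \/ ~ψ = max(0.787, 0.704) = 0.787
~~(φ -> χ) <-> (χ \/ ~ψ) = 1 − |0.896 − 0.787| = 1 − 0.109 = 0.891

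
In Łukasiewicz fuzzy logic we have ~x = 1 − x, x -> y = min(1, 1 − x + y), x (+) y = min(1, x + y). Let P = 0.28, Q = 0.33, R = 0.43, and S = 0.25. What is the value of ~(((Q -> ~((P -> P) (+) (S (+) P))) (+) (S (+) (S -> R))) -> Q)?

P -> P = min(1, 1 − 0.28 + 0.28) = min(1, 1.00) = 1.00
S (+) P = min(1, 0.25 + 0.28) = min(1, 0.53) = 0.53
(P -> P) (+) (S (+) P) = min(1, 1.00 + 0.53) = min(1, 1.53) = 1.00
~((P -> P) (+) (S (+) P)) = 1 − 1.00 = 0.00
Q -> ~((P -> P) (+) (S (+) P)) = min(1, 1 − 0.33 + 0.00) = min(1, 0.67) = 0.67
S -> R = min(1, 1 − 0.25 + 0.43) = min(1, 1.18) = 1.00
S (+) (S -> R) = min(1, 0.25 + 1.00) = min(1, 1.25) = 1.00
(Q -> ~((P -> P) (+) (S (+) P))) (+) (S (+) (S -> R)) = min(1, 0.67 + 1.00) = min(1, 1.67) = 1.00
((Q -> ~((P -> P) (+) (S (+) P))) (+) (S (+) (S -> R))) -> Q = min(1, 1 − 1.00 + 0.33) = min(1, 0.33) = 0.33
~(((Q -> ~((P -> P) (+) (S (+) P))) (+) (S (+) (S -> R))) -> Q) = 1 − 0.33 = 0.67

0.67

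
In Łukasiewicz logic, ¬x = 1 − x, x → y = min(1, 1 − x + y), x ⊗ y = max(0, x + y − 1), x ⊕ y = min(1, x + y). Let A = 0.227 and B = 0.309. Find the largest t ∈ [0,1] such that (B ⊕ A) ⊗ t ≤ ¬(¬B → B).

0.846

B ⊕ A = min(1, 0.309 + 0.227) = min(1, 0.536) = 0.536
So the left factor is B ⊕ A = 0.536.
¬B = 1 − 0.309 = 0.691
¬B → B = min(1, 1 − 0.691 + 0.309) = min(1, 0.618) = 0.618
¬(¬B → B) = 1 − 0.618 = 0.382
So the right-hand bound is ¬(¬B → B) = 0.382.
The residuum of the Łukasiewicz t-norm gives the supremum: min(1, 1 − 0.536 + 0.382).
1 − 0.536 + 0.382 = 0.846, so t = min(1, 0.846) = 0.846.
Check: 0.536 ⊗ 0.846 = max(0, 0.382) = 0.382 ≤ 0.382.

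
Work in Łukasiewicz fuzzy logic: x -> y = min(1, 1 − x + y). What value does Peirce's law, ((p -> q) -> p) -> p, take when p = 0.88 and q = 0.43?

p -> q = min(1, 1 − 0.88 + 0.43) = min(1, 0.55) = 0.55
(p -> q) -> p = min(1, 1 − 0.55 + 0.88) = min(1, 1.33) = 1.00
((p -> q) -> p) -> p = min(1, 1 − 1.00 + 0.88) = min(1, 0.88) = 0.88
(The value 0.88 < 1 shows this instance is not satisfied; not a Ł∞-tautology in general.)

0.88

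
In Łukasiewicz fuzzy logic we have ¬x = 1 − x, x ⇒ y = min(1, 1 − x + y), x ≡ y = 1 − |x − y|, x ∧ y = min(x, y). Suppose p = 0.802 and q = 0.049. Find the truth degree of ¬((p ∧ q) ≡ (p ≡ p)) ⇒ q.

0.098

p ∧ q = min(0.802, 0.049) = 0.049
p ≡ p = 1 − |0.802 − 0.802| = 1 − 0.000 = 1.000
(p ∧ q) ≡ (p ≡ p) = 1 − |0.049 − 1.000| = 1 − 0.951 = 0.049
¬((p ∧ q) ≡ (p ≡ p)) = 1 − 0.049 = 0.951
¬((p ∧ q) ≡ (p ≡ p)) ⇒ q = min(1, 1 − 0.951 + 0.049) = min(1, 0.098) = 0.098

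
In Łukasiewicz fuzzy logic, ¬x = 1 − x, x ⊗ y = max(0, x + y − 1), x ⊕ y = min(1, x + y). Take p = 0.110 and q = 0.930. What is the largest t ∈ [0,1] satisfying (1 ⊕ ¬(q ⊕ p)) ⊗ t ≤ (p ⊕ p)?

0.220

q ⊕ p = min(1, 0.930 + 0.110) = min(1, 1.040) = 1.000
¬(q ⊕ p) = 1 − 1.000 = 0.000
1 ⊕ ¬(q ⊕ p) = min(1, 1.000 + 0.000) = min(1, 1.000) = 1.000
So the left factor is 1 ⊕ ¬(q ⊕ p) = 1.000.
p ⊕ p = min(1, 0.110 + 0.110) = min(1, 0.220) = 0.220
So the right-hand bound is p ⊕ p = 0.220.
The residuum of the Łukasiewicz t-norm gives the supremum: min(1, 1 − 1.000 + 0.220).
1 − 1.000 + 0.220 = 0.220, so t = min(1, 0.220) = 0.220.
Check: 1.000 ⊗ 0.220 = max(0, 0.220) = 0.220 ≤ 0.220.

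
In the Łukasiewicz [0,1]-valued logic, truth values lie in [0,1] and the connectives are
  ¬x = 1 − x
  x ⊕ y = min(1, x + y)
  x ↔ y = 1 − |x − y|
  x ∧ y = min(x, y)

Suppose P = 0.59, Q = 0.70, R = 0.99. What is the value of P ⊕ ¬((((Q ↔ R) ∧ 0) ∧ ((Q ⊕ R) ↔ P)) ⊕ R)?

Q ↔ R = 1 − |0.70 − 0.99| = 1 − 0.29 = 0.71
(Q ↔ R) ∧ 0 = min(0.71, 0.00) = 0.00
Q ⊕ R = min(1, 0.70 + 0.99) = min(1, 1.69) = 1.00
(Q ⊕ R) ↔ P = 1 − |1.00 − 0.59| = 1 − 0.41 = 0.59
((Q ↔ R) ∧ 0) ∧ ((Q ⊕ R) ↔ P) = min(0.00, 0.59) = 0.00
(((Q ↔ R) ∧ 0) ∧ ((Q ⊕ R) ↔ P)) ⊕ R = min(1, 0.00 + 0.99) = min(1, 0.99) = 0.99
¬((((Q ↔ R) ∧ 0) ∧ ((Q ⊕ R) ↔ P)) ⊕ R) = 1 − 0.99 = 0.01
P ⊕ ¬((((Q ↔ R) ∧ 0) ∧ ((Q ⊕ R) ↔ P)) ⊕ R) = min(1, 0.59 + 0.01) = min(1, 0.60) = 0.60

0.60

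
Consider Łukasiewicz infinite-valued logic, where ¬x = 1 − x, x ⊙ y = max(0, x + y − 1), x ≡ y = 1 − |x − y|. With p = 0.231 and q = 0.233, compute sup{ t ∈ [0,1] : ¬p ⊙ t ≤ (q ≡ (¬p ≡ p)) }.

¬p = 1 − 0.231 = 0.769
So the left factor is ¬p = 0.769.
¬p ≡ p = 1 − |0.769 − 0.231| = 1 − 0.538 = 0.462
q ≡ (¬p ≡ p) = 1 − |0.233 − 0.462| = 1 − 0.229 = 0.771
So the right-hand bound is q ≡ (¬p ≡ p) = 0.771.
The residuum of the Łukasiewicz t-norm gives the supremum: min(1, 1 − 0.769 + 0.771).
1 − 0.769 + 0.771 = 1.002, so t = min(1, 1.002) = 1.000.
Check: 0.769 ⊙ 1.000 = max(0, 0.769) = 0.769 ≤ 0.771.

1.000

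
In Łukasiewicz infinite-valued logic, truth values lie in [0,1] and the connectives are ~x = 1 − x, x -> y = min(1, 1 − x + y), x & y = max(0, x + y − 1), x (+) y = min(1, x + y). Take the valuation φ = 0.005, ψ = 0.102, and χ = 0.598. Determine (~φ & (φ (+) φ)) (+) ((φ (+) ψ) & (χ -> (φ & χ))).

0.005

~φ = 1 − 0.005 = 0.995
φ (+) φ = min(1, 0.005 + 0.005) = min(1, 0.010) = 0.010
~φ & (φ (+) φ) = max(0, 0.995 + 0.010 − 1) = max(0, 0.005) = 0.005
φ (+) ψ = min(1, 0.005 + 0.102) = min(1, 0.107) = 0.107
φ & χ = max(0, 0.005 + 0.598 − 1) = max(0, -0.397) = 0.000
χ -> (φ & χ) = min(1, 1 − 0.598 + 0.000) = min(1, 0.402) = 0.402
(φ (+) ψ) & (χ -> (φ & χ)) = max(0, 0.107 + 0.402 − 1) = max(0, -0.491) = 0.000
(~φ & (φ (+) φ)) (+) ((φ (+) ψ) & (χ -> (φ & χ))) = min(1, 0.005 + 0.000) = min(1, 0.005) = 0.005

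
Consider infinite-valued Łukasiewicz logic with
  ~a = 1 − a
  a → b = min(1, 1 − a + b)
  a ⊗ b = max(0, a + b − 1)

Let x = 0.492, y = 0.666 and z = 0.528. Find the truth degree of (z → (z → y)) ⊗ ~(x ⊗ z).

0.980

z → y = min(1, 1 − 0.528 + 0.666) = min(1, 1.138) = 1.000
z → (z → y) = min(1, 1 − 0.528 + 1.000) = min(1, 1.472) = 1.000
x ⊗ z = max(0, 0.492 + 0.528 − 1) = max(0, 0.020) = 0.020
~(x ⊗ z) = 1 − 0.020 = 0.980
(z → (z → y)) ⊗ ~(x ⊗ z) = max(0, 1.000 + 0.980 − 1) = max(0, 0.980) = 0.980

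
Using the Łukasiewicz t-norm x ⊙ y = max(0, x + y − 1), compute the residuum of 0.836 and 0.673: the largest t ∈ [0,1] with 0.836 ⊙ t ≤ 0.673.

The residuum of the Łukasiewicz t-norm gives the supremum: min(1, 1 − 0.836 + 0.673).
1 − 0.836 + 0.673 = 0.837, so t = min(1, 0.837) = 0.837.
Check: 0.836 ⊙ 0.837 = max(0, 0.673) = 0.673 ≤ 0.673.

0.837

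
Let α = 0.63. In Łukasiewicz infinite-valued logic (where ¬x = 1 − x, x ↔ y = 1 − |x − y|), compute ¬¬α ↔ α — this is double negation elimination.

1.00

¬α = 1 − 0.63 = 0.37
¬¬α = 1 − 0.37 = 0.63
¬¬α ↔ α = 1 − |0.63 − 0.63| = 1 − 0.00 = 1.00
(As expected: always 1 in Ł∞ since negation is involutive.)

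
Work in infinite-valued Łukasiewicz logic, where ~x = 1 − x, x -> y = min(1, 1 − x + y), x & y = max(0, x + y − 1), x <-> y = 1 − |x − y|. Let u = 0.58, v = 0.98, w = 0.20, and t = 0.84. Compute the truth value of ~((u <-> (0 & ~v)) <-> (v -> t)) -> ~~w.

0.76

~v = 1 − 0.98 = 0.02
0 & ~v = max(0, 0.00 + 0.02 − 1) = max(0, -0.98) = 0.00
u <-> (0 & ~v) = 1 − |0.58 − 0.00| = 1 − 0.58 = 0.42
v -> t = min(1, 1 − 0.98 + 0.84) = min(1, 0.86) = 0.86
(u <-> (0 & ~v)) <-> (v -> t) = 1 − |0.42 − 0.86| = 1 − 0.44 = 0.56
~((u <-> (0 & ~v)) <-> (v -> t)) = 1 − 0.56 = 0.44
~w = 1 − 0.20 = 0.80
~~w = 1 − 0.80 = 0.20
~((u <-> (0 & ~v)) <-> (v -> t)) -> ~~w = min(1, 1 − 0.44 + 0.20) = min(1, 0.76) = 0.76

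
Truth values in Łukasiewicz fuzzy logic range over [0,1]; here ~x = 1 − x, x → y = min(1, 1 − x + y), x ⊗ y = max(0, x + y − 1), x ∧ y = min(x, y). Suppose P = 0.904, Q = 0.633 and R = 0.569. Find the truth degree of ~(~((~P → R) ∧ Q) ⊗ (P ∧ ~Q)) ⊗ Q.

0.633

~P = 1 − 0.904 = 0.096
~P → R = min(1, 1 − 0.096 + 0.569) = min(1, 1.473) = 1.000
(~P → R) ∧ Q = min(1.000, 0.633) = 0.633
~((~P → R) ∧ Q) = 1 − 0.633 = 0.367
~Q = 1 − 0.633 = 0.367
P ∧ ~Q = min(0.904, 0.367) = 0.367
~((~P → R) ∧ Q) ⊗ (P ∧ ~Q) = max(0, 0.367 + 0.367 − 1) = max(0, -0.266) = 0.000
~(~((~P → R) ∧ Q) ⊗ (P ∧ ~Q)) = 1 − 0.000 = 1.000
~(~((~P → R) ∧ Q) ⊗ (P ∧ ~Q)) ⊗ Q = max(0, 1.000 + 0.633 − 1) = max(0, 0.633) = 0.633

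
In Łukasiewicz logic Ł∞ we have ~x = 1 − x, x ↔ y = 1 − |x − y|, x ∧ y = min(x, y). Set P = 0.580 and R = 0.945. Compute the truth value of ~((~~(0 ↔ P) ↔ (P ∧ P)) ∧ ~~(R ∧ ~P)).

0 ↔ P = 1 − |0.000 − 0.580| = 1 − 0.580 = 0.420
~(0 ↔ P) = 1 − 0.420 = 0.580
~~(0 ↔ P) = 1 − 0.580 = 0.420
P ∧ P = min(0.580, 0.580) = 0.580
~~(0 ↔ P) ↔ (P ∧ P) = 1 − |0.420 − 0.580| = 1 − 0.160 = 0.840
~P = 1 − 0.580 = 0.420
R ∧ ~P = min(0.945, 0.420) = 0.420
~(R ∧ ~P) = 1 − 0.420 = 0.580
~~(R ∧ ~P) = 1 − 0.580 = 0.420
(~~(0 ↔ P) ↔ (P ∧ P)) ∧ ~~(R ∧ ~P) = min(0.840, 0.420) = 0.420
~((~~(0 ↔ P) ↔ (P ∧ P)) ∧ ~~(R ∧ ~P)) = 1 − 0.420 = 0.580

0.580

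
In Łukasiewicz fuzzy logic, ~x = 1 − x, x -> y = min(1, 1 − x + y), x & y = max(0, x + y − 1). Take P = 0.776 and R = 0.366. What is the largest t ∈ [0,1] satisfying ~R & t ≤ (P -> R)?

0.956

~R = 1 − 0.366 = 0.634
So the left factor is ~R = 0.634.
P -> R = min(1, 1 − 0.776 + 0.366) = min(1, 0.590) = 0.590
So the right-hand bound is P -> R = 0.590.
The residuum of the Łukasiewicz t-norm gives the supremum: min(1, 1 − 0.634 + 0.590).
1 − 0.634 + 0.590 = 0.956, so t = min(1, 0.956) = 0.956.
Check: 0.634 & 0.956 = max(0, 0.590) = 0.590 ≤ 0.590.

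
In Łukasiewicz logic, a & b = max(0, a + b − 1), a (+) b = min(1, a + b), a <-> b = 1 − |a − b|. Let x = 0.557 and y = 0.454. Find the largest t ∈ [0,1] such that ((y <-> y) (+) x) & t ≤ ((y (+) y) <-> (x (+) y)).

0.908

y <-> y = 1 − |0.454 − 0.454| = 1 − 0.000 = 1.000
(y <-> y) (+) x = min(1, 1.000 + 0.557) = min(1, 1.557) = 1.000
So the left factor is (y <-> y) (+) x = 1.000.
y (+) y = min(1, 0.454 + 0.454) = min(1, 0.908) = 0.908
x (+) y = min(1, 0.557 + 0.454) = min(1, 1.011) = 1.000
(y (+) y) <-> (x (+) y) = 1 − |0.908 − 1.000| = 1 − 0.092 = 0.908
So the right-hand bound is (y (+) y) <-> (x (+) y) = 0.908.
The residuum of the Łukasiewicz t-norm gives the supremum: min(1, 1 − 1.000 + 0.908).
1 − 1.000 + 0.908 = 0.908, so t = min(1, 0.908) = 0.908.
Check: 1.000 & 0.908 = max(0, 0.908) = 0.908 ≤ 0.908.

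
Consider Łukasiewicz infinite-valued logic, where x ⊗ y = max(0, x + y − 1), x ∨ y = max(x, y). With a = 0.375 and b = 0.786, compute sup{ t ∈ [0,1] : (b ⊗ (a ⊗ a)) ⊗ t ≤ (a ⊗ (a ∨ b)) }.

1.000

a ⊗ a = max(0, 0.375 + 0.375 − 1) = max(0, -0.250) = 0.000
b ⊗ (a ⊗ a) = max(0, 0.786 + 0.000 − 1) = max(0, -0.214) = 0.000
So the left factor is b ⊗ (a ⊗ a) = 0.000.
a ∨ b = max(0.375, 0.786) = 0.786
a ⊗ (a ∨ b) = max(0, 0.375 + 0.786 − 1) = max(0, 0.161) = 0.161
So the right-hand bound is a ⊗ (a ∨ b) = 0.161.
The residuum of the Łukasiewicz t-norm gives the supremum: min(1, 1 − 0.000 + 0.161).
1 − 0.000 + 0.161 = 1.161, so t = min(1, 1.161) = 1.000.
Check: 0.000 ⊗ 1.000 = max(0, 0.000) = 0.000 ≤ 0.161.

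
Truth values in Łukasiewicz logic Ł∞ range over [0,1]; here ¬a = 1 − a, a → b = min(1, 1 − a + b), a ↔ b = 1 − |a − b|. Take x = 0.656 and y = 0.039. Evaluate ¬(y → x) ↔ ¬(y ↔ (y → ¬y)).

0.039

y → x = min(1, 1 − 0.039 + 0.656) = min(1, 1.617) = 1.000
¬(y → x) = 1 − 1.000 = 0.000
¬y = 1 − 0.039 = 0.961
y → ¬y = min(1, 1 − 0.039 + 0.961) = min(1, 1.922) = 1.000
y ↔ (y → ¬y) = 1 − |0.039 − 1.000| = 1 − 0.961 = 0.039
¬(y ↔ (y → ¬y)) = 1 − 0.039 = 0.961
¬(y → x) ↔ ¬(y ↔ (y → ¬y)) = 1 − |0.000 − 0.961| = 1 − 0.961 = 0.039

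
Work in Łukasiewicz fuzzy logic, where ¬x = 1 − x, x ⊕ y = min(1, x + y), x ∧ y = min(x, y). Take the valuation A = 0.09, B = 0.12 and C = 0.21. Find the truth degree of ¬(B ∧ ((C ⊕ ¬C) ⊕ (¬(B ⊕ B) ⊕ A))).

¬C = 1 − 0.21 = 0.79
C ⊕ ¬C = min(1, 0.21 + 0.79) = min(1, 1.00) = 1.00
B ⊕ B = min(1, 0.12 + 0.12) = min(1, 0.24) = 0.24
¬(B ⊕ B) = 1 − 0.24 = 0.76
¬(B ⊕ B) ⊕ A = min(1, 0.76 + 0.09) = min(1, 0.85) = 0.85
(C ⊕ ¬C) ⊕ (¬(B ⊕ B) ⊕ A) = min(1, 1.00 + 0.85) = min(1, 1.85) = 1.00
B ∧ ((C ⊕ ¬C) ⊕ (¬(B ⊕ B) ⊕ A)) = min(0.12, 1.00) = 0.12
¬(B ∧ ((C ⊕ ¬C) ⊕ (¬(B ⊕ B) ⊕ A))) = 1 − 0.12 = 0.88

0.88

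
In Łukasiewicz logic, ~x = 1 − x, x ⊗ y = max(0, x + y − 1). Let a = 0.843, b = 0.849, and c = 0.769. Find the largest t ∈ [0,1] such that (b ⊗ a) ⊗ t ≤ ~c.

0.539

b ⊗ a = max(0, 0.849 + 0.843 − 1) = max(0, 0.692) = 0.692
So the left factor is b ⊗ a = 0.692.
~c = 1 − 0.769 = 0.231
So the right-hand bound is ~c = 0.231.
The residuum of the Łukasiewicz t-norm gives the supremum: min(1, 1 − 0.692 + 0.231).
1 − 0.692 + 0.231 = 0.539, so t = min(1, 0.539) = 0.539.
Check: 0.692 ⊗ 0.539 = max(0, 0.231) = 0.231 ≤ 0.231.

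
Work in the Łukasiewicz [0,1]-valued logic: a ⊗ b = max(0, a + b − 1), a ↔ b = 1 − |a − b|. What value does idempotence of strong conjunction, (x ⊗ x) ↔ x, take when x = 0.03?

x ⊗ x = max(0, 0.03 + 0.03 − 1) = max(0, -0.94) = 0.00
(x ⊗ x) ↔ x = 1 − |0.00 − 0.03| = 1 − 0.03 = 0.97
(The value 0.97 < 1 shows this instance is not satisfied; fails in Ł∞ since a ⊗ a = max(0, 2a−1) ≠ a in general.)

0.97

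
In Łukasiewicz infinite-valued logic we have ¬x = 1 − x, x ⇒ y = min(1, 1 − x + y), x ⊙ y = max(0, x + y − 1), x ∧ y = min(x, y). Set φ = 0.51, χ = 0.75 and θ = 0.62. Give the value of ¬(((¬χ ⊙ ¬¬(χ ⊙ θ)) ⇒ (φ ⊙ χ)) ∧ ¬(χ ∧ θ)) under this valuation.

0.62

¬χ = 1 − 0.75 = 0.25
χ ⊙ θ = max(0, 0.75 + 0.62 − 1) = max(0, 0.37) = 0.37
¬(χ ⊙ θ) = 1 − 0.37 = 0.63
¬¬(χ ⊙ θ) = 1 − 0.63 = 0.37
¬χ ⊙ ¬¬(χ ⊙ θ) = max(0, 0.25 + 0.37 − 1) = max(0, -0.38) = 0.00
φ ⊙ χ = max(0, 0.51 + 0.75 − 1) = max(0, 0.26) = 0.26
(¬χ ⊙ ¬¬(χ ⊙ θ)) ⇒ (φ ⊙ χ) = min(1, 1 − 0.00 + 0.26) = min(1, 1.26) = 1.00
χ ∧ θ = min(0.75, 0.62) = 0.62
¬(χ ∧ θ) = 1 − 0.62 = 0.38
((¬χ ⊙ ¬¬(χ ⊙ θ)) ⇒ (φ ⊙ χ)) ∧ ¬(χ ∧ θ) = min(1.00, 0.38) = 0.38
¬(((¬χ ⊙ ¬¬(χ ⊙ θ)) ⇒ (φ ⊙ χ)) ∧ ¬(χ ∧ θ)) = 1 − 0.38 = 0.62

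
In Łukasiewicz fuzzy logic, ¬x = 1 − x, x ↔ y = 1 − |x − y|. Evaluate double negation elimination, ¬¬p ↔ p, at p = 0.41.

¬p = 1 − 0.41 = 0.59
¬¬p = 1 − 0.59 = 0.41
¬¬p ↔ p = 1 − |0.41 − 0.41| = 1 − 0.00 = 1.00
(As expected: always 1 in Ł∞ since negation is involutive.)

1.00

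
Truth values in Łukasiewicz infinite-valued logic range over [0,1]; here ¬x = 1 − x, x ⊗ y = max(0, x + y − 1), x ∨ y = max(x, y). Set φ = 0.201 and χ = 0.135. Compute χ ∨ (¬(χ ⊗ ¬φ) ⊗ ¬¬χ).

¬φ = 1 − 0.201 = 0.799
χ ⊗ ¬φ = max(0, 0.135 + 0.799 − 1) = max(0, -0.066) = 0.000
¬(χ ⊗ ¬φ) = 1 − 0.000 = 1.000
¬χ = 1 − 0.135 = 0.865
¬¬χ = 1 − 0.865 = 0.135
¬(χ ⊗ ¬φ) ⊗ ¬¬χ = max(0, 1.000 + 0.135 − 1) = max(0, 0.135) = 0.135
χ ∨ (¬(χ ⊗ ¬φ) ⊗ ¬¬χ) = max(0.135, 0.135) = 0.135

0.135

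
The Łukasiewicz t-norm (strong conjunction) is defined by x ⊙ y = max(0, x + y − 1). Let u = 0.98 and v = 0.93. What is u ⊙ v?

u ⊙ v = max(0, 0.98 + 0.93 − 1) = max(0, 0.91) = 0.91
For comparison, the Gödel (minimum) t-norm min(x, y) would give 0.93.

0.91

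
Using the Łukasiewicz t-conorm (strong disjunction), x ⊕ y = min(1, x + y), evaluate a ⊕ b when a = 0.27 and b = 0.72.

0.99

a ⊕ b = min(1, 0.27 + 0.72) = min(1, 0.99) = 0.99
For comparison, the Gödel t-conorm max(x, y) would give 0.72.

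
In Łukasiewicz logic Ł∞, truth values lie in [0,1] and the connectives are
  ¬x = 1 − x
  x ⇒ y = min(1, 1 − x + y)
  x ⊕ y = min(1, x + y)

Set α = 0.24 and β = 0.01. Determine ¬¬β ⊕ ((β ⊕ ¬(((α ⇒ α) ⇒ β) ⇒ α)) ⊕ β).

0.03

¬β = 1 − 0.01 = 0.99
¬¬β = 1 − 0.99 = 0.01
α ⇒ α = min(1, 1 − 0.24 + 0.24) = min(1, 1.00) = 1.00
(α ⇒ α) ⇒ β = min(1, 1 − 1.00 + 0.01) = min(1, 0.01) = 0.01
((α ⇒ α) ⇒ β) ⇒ α = min(1, 1 − 0.01 + 0.24) = min(1, 1.23) = 1.00
¬(((α ⇒ α) ⇒ β) ⇒ α) = 1 − 1.00 = 0.00
β ⊕ ¬(((α ⇒ α) ⇒ β) ⇒ α) = min(1, 0.01 + 0.00) = min(1, 0.01) = 0.01
(β ⊕ ¬(((α ⇒ α) ⇒ β) ⇒ α)) ⊕ β = min(1, 0.01 + 0.01) = min(1, 0.02) = 0.02
¬¬β ⊕ ((β ⊕ ¬(((α ⇒ α) ⇒ β) ⇒ α)) ⊕ β) = min(1, 0.01 + 0.02) = min(1, 0.03) = 0.03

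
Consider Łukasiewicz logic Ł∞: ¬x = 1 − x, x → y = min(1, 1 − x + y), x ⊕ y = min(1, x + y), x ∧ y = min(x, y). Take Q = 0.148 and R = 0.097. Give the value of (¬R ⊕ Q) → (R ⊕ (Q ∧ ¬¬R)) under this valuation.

¬R = 1 − 0.097 = 0.903
¬R ⊕ Q = min(1, 0.903 + 0.148) = min(1, 1.051) = 1.000
¬¬R = 1 − 0.903 = 0.097
Q ∧ ¬¬R = min(0.148, 0.097) = 0.097
R ⊕ (Q ∧ ¬¬R) = min(1, 0.097 + 0.097) = min(1, 0.194) = 0.194
(¬R ⊕ Q) → (R ⊕ (Q ∧ ¬¬R)) = min(1, 1 − 1.000 + 0.194) = min(1, 0.194) = 0.194

0.194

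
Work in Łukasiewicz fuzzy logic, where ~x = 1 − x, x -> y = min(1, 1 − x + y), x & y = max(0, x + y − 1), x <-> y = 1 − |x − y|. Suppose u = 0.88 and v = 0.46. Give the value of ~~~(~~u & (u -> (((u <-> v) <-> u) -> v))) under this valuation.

0.24

~u = 1 − 0.88 = 0.12
~~u = 1 − 0.12 = 0.88
u <-> v = 1 − |0.88 − 0.46| = 1 − 0.42 = 0.58
(u <-> v) <-> u = 1 − |0.58 − 0.88| = 1 − 0.30 = 0.70
((u <-> v) <-> u) -> v = min(1, 1 − 0.70 + 0.46) = min(1, 0.76) = 0.76
u -> (((u <-> v) <-> u) -> v) = min(1, 1 − 0.88 + 0.76) = min(1, 0.88) = 0.88
~~u & (u -> (((u <-> v) <-> u) -> v)) = max(0, 0.88 + 0.88 − 1) = max(0, 0.76) = 0.76
~(~~u & (u -> (((u <-> v) <-> u) -> v))) = 1 − 0.76 = 0.24
~~(~~u & (u -> (((u <-> v) <-> u) -> v))) = 1 − 0.24 = 0.76
~~~(~~u & (u -> (((u <-> v) <-> u) -> v))) = 1 − 0.76 = 0.24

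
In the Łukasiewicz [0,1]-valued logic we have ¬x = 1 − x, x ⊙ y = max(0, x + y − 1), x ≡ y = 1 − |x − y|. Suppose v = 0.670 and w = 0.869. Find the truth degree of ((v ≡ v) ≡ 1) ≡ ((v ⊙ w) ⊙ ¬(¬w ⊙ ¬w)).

0.539

v ≡ v = 1 − |0.670 − 0.670| = 1 − 0.000 = 1.000
(v ≡ v) ≡ 1 = 1 − |1.000 − 1.000| = 1 − 0.000 = 1.000
v ⊙ w = max(0, 0.670 + 0.869 − 1) = max(0, 0.539) = 0.539
¬w = 1 − 0.869 = 0.131
¬w ⊙ ¬w = max(0, 0.131 + 0.131 − 1) = max(0, -0.738) = 0.000
¬(¬w ⊙ ¬w) = 1 − 0.000 = 1.000
(v ⊙ w) ⊙ ¬(¬w ⊙ ¬w) = max(0, 0.539 + 1.000 − 1) = max(0, 0.539) = 0.539
((v ≡ v) ≡ 1) ≡ ((v ⊙ w) ⊙ ¬(¬w ⊙ ¬w)) = 1 − |1.000 − 0.539| = 1 − 0.461 = 0.539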